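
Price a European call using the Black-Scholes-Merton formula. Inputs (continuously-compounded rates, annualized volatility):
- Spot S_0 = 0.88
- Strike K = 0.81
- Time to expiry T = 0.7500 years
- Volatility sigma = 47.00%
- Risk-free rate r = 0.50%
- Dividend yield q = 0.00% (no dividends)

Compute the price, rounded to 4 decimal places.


d1 = (ln(S/K) + (r - q + 0.5*sigma^2) * T) / (sigma * sqrt(T)) = 0.41636821
d2 = d1 - sigma * sqrt(T) = 0.00933627
exp(-rT) = 0.99625702; exp(-qT) = 1.00000000
C = S_0 * exp(-qT) * N(d1) - K * exp(-rT) * N(d2)
N(d1) = 0.66142971; N(d2) = 0.50372458
C = 0.8800 * 1.00000000 * 0.66142971 - 0.8100 * 0.99625702 * 0.50372458 = 0.1756

Answer: Price = 0.1756


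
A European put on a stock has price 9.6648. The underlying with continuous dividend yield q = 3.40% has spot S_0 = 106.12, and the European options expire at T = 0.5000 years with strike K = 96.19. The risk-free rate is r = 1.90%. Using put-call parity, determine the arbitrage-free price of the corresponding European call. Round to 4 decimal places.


Put-call parity: C - P = S_0 * exp(-qT) - K * exp(-rT).
S_0 * exp(-qT) = 106.1200 * 0.98314368 = 104.33120781
K * exp(-rT) = 96.1900 * 0.99054498 = 95.28052186
C = P + S*exp(-qT) - K*exp(-rT)
C = 9.6648 + 104.33120781 - 95.28052186 = 18.7155

Answer: Call price = 18.7155


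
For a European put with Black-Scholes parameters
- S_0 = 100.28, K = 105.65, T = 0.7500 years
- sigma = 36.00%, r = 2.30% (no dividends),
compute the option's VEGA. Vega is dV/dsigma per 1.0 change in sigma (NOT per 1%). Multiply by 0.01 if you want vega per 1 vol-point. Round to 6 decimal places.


Answer: Vega = 34.612795

Derivation:
d1 = 0.0438931480; d2 = -0.2678759974
phi(d1) = 0.3985581627; exp(-qT) = 1.0000000000; exp(-rT) = 0.9828979294
Vega = S * exp(-qT) * phi(d1) * sqrt(T) = 100.2800 * 1.0000000000 * 0.3985581627 * 0.8660254038 = 34.612795


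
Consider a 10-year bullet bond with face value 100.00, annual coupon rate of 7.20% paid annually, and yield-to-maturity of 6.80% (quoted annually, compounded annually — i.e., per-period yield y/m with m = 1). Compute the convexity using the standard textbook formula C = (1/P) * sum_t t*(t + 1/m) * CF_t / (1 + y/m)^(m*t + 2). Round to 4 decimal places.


Coupon per period c = face * coupon_rate / m = 7.200000
Periods per year m = 1; per-period yield y/m = 0.068000
Number of cashflows N = 10
Cashflows (t years, CF_t, discount factor 1/(1+y/m)^(m*t), PV):
  t = 1.0000: CF_t = 7.200000, DF = 0.936330, PV = 6.741573
  t = 2.0000: CF_t = 7.200000, DF = 0.876713, PV = 6.312334
  t = 3.0000: CF_t = 7.200000, DF = 0.820892, PV = 5.910425
  t = 4.0000: CF_t = 7.200000, DF = 0.768626, PV = 5.534106
  t = 5.0000: CF_t = 7.200000, DF = 0.719687, PV = 5.181747
  t = 6.0000: CF_t = 7.200000, DF = 0.673864, PV = 4.851823
  t = 7.0000: CF_t = 7.200000, DF = 0.630959, PV = 4.542906
  t = 8.0000: CF_t = 7.200000, DF = 0.590786, PV = 4.253657
  t = 9.0000: CF_t = 7.200000, DF = 0.553170, PV = 3.982825
  t = 10.0000: CF_t = 107.200000, DF = 0.517950, PV = 55.524193
Price P = sum_t PV_t = 102.835591
Convexity numerator sum_t t*(t + 1/m) * CF_t / (1+y/m)^(m*t + 2):
  t = 1.0000: term = 11.820851
  t = 2.0000: term = 33.204637
  t = 3.0000: term = 62.180968
  t = 4.0000: term = 97.036467
  t = 5.0000: term = 136.287173
  t = 6.0000: term = 178.653597
  t = 7.0000: term = 223.038199
  t = 8.0000: term = 268.505055
  t = 9.0000: term = 314.261534
  t = 10.0000: term = 5354.666635
Convexity = (1/P) * sum = 6679.655116 / 102.835591 = 64.954702

Answer: Convexity = 64.9547


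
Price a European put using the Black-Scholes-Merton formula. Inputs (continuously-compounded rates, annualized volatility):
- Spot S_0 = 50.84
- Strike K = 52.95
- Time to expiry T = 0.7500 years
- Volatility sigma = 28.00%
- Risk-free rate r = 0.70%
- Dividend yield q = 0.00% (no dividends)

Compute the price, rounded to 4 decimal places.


d1 = (ln(S/K) + (r - q + 0.5*sigma^2) * T) / (sigma * sqrt(T)) = -0.02480390
d2 = d1 - sigma * sqrt(T) = -0.26729101
exp(-rT) = 0.99476376; exp(-qT) = 1.00000000
P = K * exp(-rT) * N(-d2) - S_0 * exp(-qT) * N(-d1)
N(-d1) = 0.50989431; N(-d2) = 0.60537745
P = 52.9500 * 0.99476376 * 0.60537745 - 50.8400 * 1.00000000 * 0.50989431 = 5.9639

Answer: Price = 5.9639


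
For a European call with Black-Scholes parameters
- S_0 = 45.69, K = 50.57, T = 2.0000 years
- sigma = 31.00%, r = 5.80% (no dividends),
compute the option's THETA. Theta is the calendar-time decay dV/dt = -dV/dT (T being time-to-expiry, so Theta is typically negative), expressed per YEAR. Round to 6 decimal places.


d1 = 0.2523252166; d2 = -0.1860809877
phi(d1) = 0.3864423657; exp(-qT) = 1.0000000000; exp(-rT) = 0.8904752233
Theta = -S*exp(-qT)*phi(d1)*sigma/(2*sqrt(T)) - r*K*exp(-rT)*N(d2) + q*S*exp(-qT)*N(d1)
N(d1) = 0.5996051507; N(d2) = 0.4261906256; sqrt(T) = 1.4142135624
Term 1 = -45.6900 * 1.0000000000 * 0.3864423657 * 0.3100 / (2 * 1.4142135624) = -1.9351854519
Term 2 = -0.0580 * 50.5700 * 0.8904752233 * 0.4261906256 = -1.1131320313
Term 3 = 0 (no dividend yield, q = 0)
Theta = -1.9351854519 + (-1.1131320313) + (0.0000000000) = -3.048317

Answer: Theta = -3.048317


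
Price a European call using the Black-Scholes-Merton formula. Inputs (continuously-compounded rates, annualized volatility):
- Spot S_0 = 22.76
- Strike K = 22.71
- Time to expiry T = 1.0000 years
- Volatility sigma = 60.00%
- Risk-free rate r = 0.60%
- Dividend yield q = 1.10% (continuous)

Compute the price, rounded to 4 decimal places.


d1 = (ln(S/K) + (r - q + 0.5*sigma^2) * T) / (sigma * sqrt(T)) = 0.29533209
d2 = d1 - sigma * sqrt(T) = -0.30466791
exp(-rT) = 0.99401796; exp(-qT) = 0.98906028
C = S_0 * exp(-qT) * N(d1) - K * exp(-rT) * N(d2)
N(d1) = 0.61612990; N(d2) = 0.38030955
C = 22.7600 * 0.98906028 * 0.61612990 - 22.7100 * 0.99401796 * 0.38030955 = 5.2845

Answer: Price = 5.2845


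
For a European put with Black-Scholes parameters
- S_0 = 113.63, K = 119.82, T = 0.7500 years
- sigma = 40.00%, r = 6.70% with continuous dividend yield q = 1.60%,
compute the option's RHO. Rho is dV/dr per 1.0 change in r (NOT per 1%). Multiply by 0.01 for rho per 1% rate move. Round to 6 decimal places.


d1 = 0.1305011928; d2 = -0.2159089687
phi(d1) = 0.3955595976; exp(-qT) = 0.9880717129; exp(-rT) = 0.9509916469
N(-d2) = 0.5854706470
Rho = -K*T*exp(-rT)*N(-d2) = -119.8200 * 0.7500 * 0.9509916469 * 0.5854706470 = -50.034828

Answer: Rho = -50.034828


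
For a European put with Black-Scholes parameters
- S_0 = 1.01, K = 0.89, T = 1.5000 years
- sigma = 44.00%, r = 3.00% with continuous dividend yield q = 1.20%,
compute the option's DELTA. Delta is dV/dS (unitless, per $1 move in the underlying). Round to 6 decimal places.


Answer: Delta = -0.284532

Derivation:
d1 = 0.5542604202; d2 = 0.0153726768
phi(d1) = 0.3421380940; exp(-qT) = 0.9821610324; exp(-rT) = 0.9559974818
N(-d1) = 0.2897003168
Delta = -exp(-qT) * N(-d1) = -0.9821610324 * 0.2897003168 = -0.284532


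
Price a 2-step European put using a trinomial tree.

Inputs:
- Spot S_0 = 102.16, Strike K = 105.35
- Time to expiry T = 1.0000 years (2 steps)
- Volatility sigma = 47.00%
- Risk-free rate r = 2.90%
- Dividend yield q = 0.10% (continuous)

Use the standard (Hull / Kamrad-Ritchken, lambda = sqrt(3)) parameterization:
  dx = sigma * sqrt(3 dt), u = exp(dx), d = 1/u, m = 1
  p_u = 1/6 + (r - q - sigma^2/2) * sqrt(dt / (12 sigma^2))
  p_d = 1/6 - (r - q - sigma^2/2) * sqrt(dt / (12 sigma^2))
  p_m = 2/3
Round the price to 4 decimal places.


dt = T/N = 0.500000; dx = sigma*sqrt(3*dt) = 0.575630
u = exp(dx) = 1.778251; d = 1/u = 0.562350
p_u = 0.130858, p_m = 0.666667, p_d = 0.202475
Discount per step: exp(-r*dt) = 0.985605
Stock lattice S(k, j) with j the centered position index:
  k=0: S(0,+0) = 102.1600
  k=1: S(1,-1) = 57.4497; S(1,+0) = 102.1600; S(1,+1) = 181.6661
  k=2: S(2,-2) = 32.3069; S(2,-1) = 57.4497; S(2,+0) = 102.1600; S(2,+1) = 181.6661; S(2,+2) = 323.0478
Terminal payoffs V(N, j) = max(K - S_T, 0):
  V(2,-2) = 73.043126; V(2,-1) = 47.900280; V(2,+0) = 3.190000; V(2,+1) = 0.000000; V(2,+2) = 0.000000
Backward induction: V(k, j) = exp(-r*dt) * [p_u * V(k+1, j+1) + p_m * V(k+1, j) + p_d * V(k+1, j-1)]
  V(1,-1) = exp(-r*dt) * [p_u*3.190000 + p_m*47.900280 + p_d*73.043126] = 46.461779
  V(1,+0) = exp(-r*dt) * [p_u*0.000000 + p_m*3.190000 + p_d*47.900280] = 11.655059
  V(1,+1) = exp(-r*dt) * [p_u*0.000000 + p_m*0.000000 + p_d*3.190000] = 0.636598
  V(0,+0) = exp(-r*dt) * [p_u*0.636598 + p_m*11.655059 + p_d*46.461779] = 17.012229

Answer: Price = V(0,0) = 17.0122


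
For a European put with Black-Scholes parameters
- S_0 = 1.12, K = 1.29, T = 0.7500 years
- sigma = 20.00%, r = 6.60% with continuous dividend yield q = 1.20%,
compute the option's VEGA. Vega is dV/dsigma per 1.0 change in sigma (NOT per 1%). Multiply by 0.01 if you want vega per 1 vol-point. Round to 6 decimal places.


Answer: Vega = 0.339194

Derivation:
d1 = -0.4954446642; d2 = -0.6686497449
phi(d1) = 0.3528644674; exp(-qT) = 0.9910403788; exp(-rT) = 0.9517051581
Vega = S * exp(-qT) * phi(d1) * sqrt(T) = 1.1200 * 0.9910403788 * 0.3528644674 * 0.8660254038 = 0.339194


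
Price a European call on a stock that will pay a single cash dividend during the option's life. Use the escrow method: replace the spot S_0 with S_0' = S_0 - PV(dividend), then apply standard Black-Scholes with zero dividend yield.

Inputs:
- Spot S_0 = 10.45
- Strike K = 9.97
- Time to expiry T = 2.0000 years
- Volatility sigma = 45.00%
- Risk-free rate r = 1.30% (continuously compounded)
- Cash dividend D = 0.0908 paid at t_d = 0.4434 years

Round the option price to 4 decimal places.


Answer: Price = 2.8410

Derivation:
PV(D) = D * exp(-r * t_d) = 0.0908 * 0.99425238 = 0.09027812
S_0' = S_0 - PV(D) = 10.4500 - 0.09027812 = 10.35972188
d1 = (ln(S_0'/K) + (r + sigma^2/2)*T) / (sigma*sqrt(T)) = 0.41930616
d2 = d1 - sigma*sqrt(T) = -0.21708994
exp(-rT) = 0.97433509
N(d1) = 0.66250380; N(d2) = 0.41406913
C = S_0' * N(d1) - K * exp(-rT) * N(d2) = 10.35972188 * 0.66250380 - 9.9700 * 0.97433509 * 0.41406913 = 2.8410


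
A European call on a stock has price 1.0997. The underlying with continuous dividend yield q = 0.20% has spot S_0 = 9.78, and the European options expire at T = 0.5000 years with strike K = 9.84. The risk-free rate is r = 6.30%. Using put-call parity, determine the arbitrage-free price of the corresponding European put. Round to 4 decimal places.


Put-call parity: C - P = S_0 * exp(-qT) - K * exp(-rT).
S_0 * exp(-qT) = 9.7800 * 0.99900050 = 9.77022489
K * exp(-rT) = 9.8400 * 0.96899096 = 9.53487101
P = C - S*exp(-qT) + K*exp(-rT)
P = 1.0997 - 9.77022489 + 9.53487101 = 0.8643

Answer: Put price = 0.8643


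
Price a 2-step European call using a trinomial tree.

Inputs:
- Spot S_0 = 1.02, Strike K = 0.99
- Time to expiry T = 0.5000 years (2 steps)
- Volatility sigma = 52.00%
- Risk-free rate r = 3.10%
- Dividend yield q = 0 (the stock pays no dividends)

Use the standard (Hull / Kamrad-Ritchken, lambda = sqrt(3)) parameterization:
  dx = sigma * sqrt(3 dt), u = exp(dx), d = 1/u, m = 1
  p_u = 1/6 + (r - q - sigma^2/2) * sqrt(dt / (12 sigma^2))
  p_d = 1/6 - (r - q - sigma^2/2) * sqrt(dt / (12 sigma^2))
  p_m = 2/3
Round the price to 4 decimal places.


dt = T/N = 0.250000; dx = sigma*sqrt(3*dt) = 0.450333
u = exp(dx) = 1.568835; d = 1/u = 0.637416
p_u = 0.137744, p_m = 0.666667, p_d = 0.195590
Discount per step: exp(-r*dt) = 0.992280
Stock lattice S(k, j) with j the centered position index:
  k=0: S(0,+0) = 1.0200
  k=1: S(1,-1) = 0.6502; S(1,+0) = 1.0200; S(1,+1) = 1.6002
  k=2: S(2,-2) = 0.4144; S(2,-1) = 0.6502; S(2,+0) = 1.0200; S(2,+1) = 1.6002; S(2,+2) = 2.5105
Terminal payoffs V(N, j) = max(S_T - K, 0):
  V(2,-2) = 0.000000; V(2,-1) = 0.000000; V(2,+0) = 0.030000; V(2,+1) = 0.610212; V(2,+2) = 1.520468
Backward induction: V(k, j) = exp(-r*dt) * [p_u * V(k+1, j+1) + p_m * V(k+1, j) + p_d * V(k+1, j-1)]
  V(1,-1) = exp(-r*dt) * [p_u*0.030000 + p_m*0.000000 + p_d*0.000000] = 0.004100
  V(1,+0) = exp(-r*dt) * [p_u*0.610212 + p_m*0.030000 + p_d*0.000000] = 0.103249
  V(1,+1) = exp(-r*dt) * [p_u*1.520468 + p_m*0.610212 + p_d*0.030000] = 0.617307
  V(0,+0) = exp(-r*dt) * [p_u*0.617307 + p_m*0.103249 + p_d*0.004100] = 0.153471

Answer: Price = V(0,0) = 0.1535


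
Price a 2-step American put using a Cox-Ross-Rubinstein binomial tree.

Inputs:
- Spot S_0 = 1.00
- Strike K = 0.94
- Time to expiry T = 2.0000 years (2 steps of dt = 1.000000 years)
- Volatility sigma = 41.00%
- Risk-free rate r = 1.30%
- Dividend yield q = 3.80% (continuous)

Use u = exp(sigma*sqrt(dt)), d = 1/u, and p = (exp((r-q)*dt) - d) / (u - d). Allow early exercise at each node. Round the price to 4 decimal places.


dt = T/N = 1.000000
u = exp(sigma*sqrt(dt)) = 1.506818; d = 1/u = 0.663650
p = (exp((r-q)*dt) - d) / (u - d) = 0.369630
Discount per step: exp(-r*dt) = 0.987084
Stock lattice S(k, i) with i counting down-moves:
  k=0: S(0,0) = 1.0000
  k=1: S(1,0) = 1.5068; S(1,1) = 0.6637
  k=2: S(2,0) = 2.2705; S(2,1) = 1.0000; S(2,2) = 0.4404
Terminal payoffs V(N, i) = max(K - S_T, 0):
  V(2,0) = 0.000000; V(2,1) = 0.000000; V(2,2) = 0.499568
Backward induction: V(k, i) = exp(-r*dt) * [p * V(k+1, i) + (1-p) * V(k+1, i+1)]; then take max(V_cont, immediate exercise) for American.
  V(1,0) = exp(-r*dt) * [p*0.000000 + (1-p)*0.000000] = 0.000000; exercise = 0.000000; V(1,0) = max -> 0.000000
  V(1,1) = exp(-r*dt) * [p*0.000000 + (1-p)*0.499568] = 0.310846; exercise = 0.276350; V(1,1) = max -> 0.310846
  V(0,0) = exp(-r*dt) * [p*0.000000 + (1-p)*0.310846] = 0.193417; exercise = 0.000000; V(0,0) = max -> 0.193417

Answer: Price = V(0,0) = 0.1934


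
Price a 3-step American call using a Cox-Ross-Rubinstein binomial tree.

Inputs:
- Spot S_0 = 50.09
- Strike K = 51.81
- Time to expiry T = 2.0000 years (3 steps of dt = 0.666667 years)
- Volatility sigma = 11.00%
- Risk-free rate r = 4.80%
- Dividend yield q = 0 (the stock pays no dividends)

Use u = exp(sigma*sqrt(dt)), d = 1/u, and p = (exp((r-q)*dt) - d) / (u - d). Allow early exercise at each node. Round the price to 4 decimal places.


Answer: Price = V(0,0) = 4.7748

Derivation:
dt = T/N = 0.666667
u = exp(sigma*sqrt(dt)) = 1.093971; d = 1/u = 0.914101
p = (exp((r-q)*dt) - d) / (u - d) = 0.658344
Discount per step: exp(-r*dt) = 0.968507
Stock lattice S(k, i) with i counting down-moves:
  k=0: S(0,0) = 50.0900
  k=1: S(1,0) = 54.7970; S(1,1) = 45.7873
  k=2: S(2,0) = 59.9464; S(2,1) = 50.0900; S(2,2) = 41.8542
  k=3: S(3,0) = 65.5796; S(3,1) = 54.7970; S(3,2) = 45.7873; S(3,3) = 38.2589
Terminal payoffs V(N, i) = max(S_T - K, 0):
  V(3,0) = 13.769639; V(3,1) = 2.987031; V(3,2) = 0.000000; V(3,3) = 0.000000
Backward induction: V(k, i) = exp(-r*dt) * [p * V(k+1, i) + (1-p) * V(k+1, i+1)]; then take max(V_cont, immediate exercise) for American.
  V(2,0) = exp(-r*dt) * [p*13.769639 + (1-p)*2.987031] = 9.768062; exercise = 8.136388; V(2,0) = max -> 9.768062
  V(2,1) = exp(-r*dt) * [p*2.987031 + (1-p)*0.000000] = 1.904562; exercise = 0.000000; V(2,1) = max -> 1.904562
  V(2,2) = exp(-r*dt) * [p*0.000000 + (1-p)*0.000000] = 0.000000; exercise = 0.000000; V(2,2) = max -> 0.000000
  V(1,0) = exp(-r*dt) * [p*9.768062 + (1-p)*1.904562] = 6.858431; exercise = 2.987031; V(1,0) = max -> 6.858431
  V(1,1) = exp(-r*dt) * [p*1.904562 + (1-p)*0.000000] = 1.214369; exercise = 0.000000; V(1,1) = max -> 1.214369
  V(0,0) = exp(-r*dt) * [p*6.858431 + (1-p)*1.214369] = 4.774837; exercise = 0.000000; V(0,0) = max -> 4.774837


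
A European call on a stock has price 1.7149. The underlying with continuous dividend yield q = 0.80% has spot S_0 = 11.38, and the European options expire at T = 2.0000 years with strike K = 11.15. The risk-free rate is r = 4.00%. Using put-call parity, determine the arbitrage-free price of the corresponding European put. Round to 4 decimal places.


Answer: Put price = 0.8083

Derivation:
Put-call parity: C - P = S_0 * exp(-qT) - K * exp(-rT).
S_0 * exp(-qT) = 11.3800 * 0.98412732 = 11.19936890
K * exp(-rT) = 11.1500 * 0.92311635 = 10.29274726
P = C - S*exp(-qT) + K*exp(-rT)
P = 1.7149 - 11.19936890 + 10.29274726 = 0.8083


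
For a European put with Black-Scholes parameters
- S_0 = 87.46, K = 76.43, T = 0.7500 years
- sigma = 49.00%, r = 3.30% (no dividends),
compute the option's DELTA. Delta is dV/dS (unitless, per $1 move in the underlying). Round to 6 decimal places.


Answer: Delta = -0.278207

Derivation:
d1 = 0.5881756026; d2 = 0.1638231547
phi(d1) = 0.3355736569; exp(-qT) = 1.0000000000; exp(-rT) = 0.9755537700
N(-d1) = 0.2782072158
Delta = -exp(-qT) * N(-d1) = -1.0000000000 * 0.2782072158 = -0.278207


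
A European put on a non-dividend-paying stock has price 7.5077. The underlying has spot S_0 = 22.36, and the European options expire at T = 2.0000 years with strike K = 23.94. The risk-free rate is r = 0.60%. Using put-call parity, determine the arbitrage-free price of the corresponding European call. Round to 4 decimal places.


Put-call parity: C - P = S_0 * exp(-qT) - K * exp(-rT).
S_0 * exp(-qT) = 22.3600 * 1.00000000 = 22.36000000
K * exp(-rT) = 23.9400 * 0.98807171 = 23.65443681
C = P + S*exp(-qT) - K*exp(-rT)
C = 7.5077 + 22.36000000 - 23.65443681 = 6.2133

Answer: Call price = 6.2133


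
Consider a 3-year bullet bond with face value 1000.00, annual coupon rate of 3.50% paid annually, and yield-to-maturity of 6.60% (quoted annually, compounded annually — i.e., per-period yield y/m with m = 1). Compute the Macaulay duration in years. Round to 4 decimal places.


Answer: Macaulay duration = 2.8949 years

Derivation:
Coupon per period c = face * coupon_rate / m = 35.000000
Periods per year m = 1; per-period yield y/m = 0.066000
Number of cashflows N = 3
Cashflows (t years, CF_t, discount factor 1/(1+y/m)^(m*t), PV):
  t = 1.0000: CF_t = 35.000000, DF = 0.938086, PV = 32.833021
  t = 2.0000: CF_t = 35.000000, DF = 0.880006, PV = 30.800207
  t = 3.0000: CF_t = 1035.000000, DF = 0.825521, PV = 854.414747
Price P = sum_t PV_t = 918.047975
Macaulay numerator sum_t t * PV_t:
  t * PV_t at t = 1.0000: 32.833021
  t * PV_t at t = 2.0000: 61.600414
  t * PV_t at t = 3.0000: 2563.244242
Macaulay duration D = (sum_t t * PV_t) / P = 2657.677676 / 918.047975 = 2.894922


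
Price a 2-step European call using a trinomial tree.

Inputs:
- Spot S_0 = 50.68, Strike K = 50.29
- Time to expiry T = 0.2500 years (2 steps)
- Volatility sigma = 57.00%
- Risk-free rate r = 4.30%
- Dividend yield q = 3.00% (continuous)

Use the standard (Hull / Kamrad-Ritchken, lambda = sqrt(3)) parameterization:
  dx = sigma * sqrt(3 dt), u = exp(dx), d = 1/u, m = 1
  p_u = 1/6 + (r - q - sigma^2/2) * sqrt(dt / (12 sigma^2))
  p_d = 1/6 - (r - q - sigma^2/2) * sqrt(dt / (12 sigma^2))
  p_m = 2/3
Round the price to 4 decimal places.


dt = T/N = 0.125000; dx = sigma*sqrt(3*dt) = 0.349052
u = exp(dx) = 1.417723; d = 1/u = 0.705356
p_u = 0.139907, p_m = 0.666667, p_d = 0.193427
Discount per step: exp(-r*dt) = 0.994639
Stock lattice S(k, j) with j the centered position index:
  k=0: S(0,+0) = 50.6800
  k=1: S(1,-1) = 35.7475; S(1,+0) = 50.6800; S(1,+1) = 71.8502
  k=2: S(2,-2) = 25.2147; S(2,-1) = 35.7475; S(2,+0) = 50.6800; S(2,+1) = 71.8502; S(2,+2) = 101.8637
Terminal payoffs V(N, j) = max(S_T - K, 0):
  V(2,-2) = 0.000000; V(2,-1) = 0.000000; V(2,+0) = 0.390000; V(2,+1) = 21.560218; V(2,+2) = 51.573729
Backward induction: V(k, j) = exp(-r*dt) * [p_u * V(k+1, j+1) + p_m * V(k+1, j) + p_d * V(k+1, j-1)]
  V(1,-1) = exp(-r*dt) * [p_u*0.390000 + p_m*0.000000 + p_d*0.000000] = 0.054271
  V(1,+0) = exp(-r*dt) * [p_u*21.560218 + p_m*0.390000 + p_d*0.000000] = 3.258856
  V(1,+1) = exp(-r*dt) * [p_u*51.573729 + p_m*21.560218 + p_d*0.390000] = 21.548292
  V(0,+0) = exp(-r*dt) * [p_u*21.548292 + p_m*3.258856 + p_d*0.054271] = 5.169955

Answer: Price = V(0,0) = 5.1700


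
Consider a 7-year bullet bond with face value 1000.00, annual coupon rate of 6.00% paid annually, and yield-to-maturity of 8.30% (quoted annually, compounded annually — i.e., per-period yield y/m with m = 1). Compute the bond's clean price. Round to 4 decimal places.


Answer: Price = 881.4723

Derivation:
Coupon per period c = face * coupon_rate / m = 60.000000
Periods per year m = 1; per-period yield y/m = 0.083000
Number of cashflows N = 7
Cashflows (t years, CF_t, discount factor 1/(1+y/m)^(m*t), PV):
  t = 1.0000: CF_t = 60.000000, DF = 0.923361, PV = 55.401662
  t = 2.0000: CF_t = 60.000000, DF = 0.852596, PV = 51.155736
  t = 3.0000: CF_t = 60.000000, DF = 0.787254, PV = 47.235213
  t = 4.0000: CF_t = 60.000000, DF = 0.726919, PV = 43.615155
  t = 5.0000: CF_t = 60.000000, DF = 0.671209, PV = 40.272535
  t = 6.0000: CF_t = 60.000000, DF = 0.619768, PV = 37.186090
  t = 7.0000: CF_t = 1060.000000, DF = 0.572270, PV = 606.605954
Price P = sum_t PV_t = 881.472345


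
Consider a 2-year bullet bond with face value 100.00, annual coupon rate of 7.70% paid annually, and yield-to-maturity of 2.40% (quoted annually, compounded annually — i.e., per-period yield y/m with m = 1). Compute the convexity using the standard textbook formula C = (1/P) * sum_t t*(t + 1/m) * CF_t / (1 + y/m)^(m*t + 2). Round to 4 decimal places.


Answer: Convexity = 5.4618

Derivation:
Coupon per period c = face * coupon_rate / m = 7.700000
Periods per year m = 1; per-period yield y/m = 0.024000
Number of cashflows N = 2
Cashflows (t years, CF_t, discount factor 1/(1+y/m)^(m*t), PV):
  t = 1.0000: CF_t = 7.700000, DF = 0.976562, PV = 7.519531
  t = 2.0000: CF_t = 107.700000, DF = 0.953674, PV = 102.710724
Price P = sum_t PV_t = 110.230255
Convexity numerator sum_t t*(t + 1/m) * CF_t / (1+y/m)^(m*t + 2):
  t = 1.0000: term = 14.342368
  t = 2.0000: term = 587.715476
Convexity = (1/P) * sum = 602.057844 / 110.230255 = 5.461820


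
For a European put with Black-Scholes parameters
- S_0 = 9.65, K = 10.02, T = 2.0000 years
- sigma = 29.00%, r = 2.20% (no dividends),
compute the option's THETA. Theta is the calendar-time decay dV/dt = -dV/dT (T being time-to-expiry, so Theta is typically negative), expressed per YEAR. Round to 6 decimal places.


d1 = 0.2206046846; d2 = -0.1895172485
phi(d1) = 0.3893518885; exp(-qT) = 1.0000000000; exp(-rT) = 0.9569539575
Theta = -S*exp(-qT)*phi(d1)*sigma/(2*sqrt(T)) + r*K*exp(-rT)*N(-d2) - q*S*exp(-qT)*N(-d1)
N(-d1) = 0.4127001266; N(-d2) = 0.5751562811; sqrt(T) = 1.4142135624
Term 1 = -9.6500 * 1.0000000000 * 0.3893518885 * 0.2900 / (2 * 1.4142135624) = -0.3852322198
Term 2 = 0.0220 * 10.0200 * 0.9569539575 * 0.5751562811 = 0.1213297526
Term 3 = 0 (no dividend yield, q = 0)
Theta = -0.3852322198 + (0.1213297526) + (0.0000000000) = -0.263902

Answer: Theta = -0.263902


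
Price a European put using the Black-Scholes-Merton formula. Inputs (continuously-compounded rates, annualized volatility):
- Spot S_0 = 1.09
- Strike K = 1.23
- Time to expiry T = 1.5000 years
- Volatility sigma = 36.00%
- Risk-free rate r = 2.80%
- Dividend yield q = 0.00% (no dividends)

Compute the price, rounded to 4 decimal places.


d1 = (ln(S/K) + (r - q + 0.5*sigma^2) * T) / (sigma * sqrt(T)) = 0.04164932
d2 = d1 - sigma * sqrt(T) = -0.39925883
exp(-rT) = 0.95886978; exp(-qT) = 1.00000000
P = K * exp(-rT) * N(-d2) - S_0 * exp(-qT) * N(-d1)
N(-d1) = 0.48338913; N(-d2) = 0.65514875
P = 1.2300 * 0.95886978 * 0.65514875 - 1.0900 * 1.00000000 * 0.48338913 = 0.2458

Answer: Price = 0.2458


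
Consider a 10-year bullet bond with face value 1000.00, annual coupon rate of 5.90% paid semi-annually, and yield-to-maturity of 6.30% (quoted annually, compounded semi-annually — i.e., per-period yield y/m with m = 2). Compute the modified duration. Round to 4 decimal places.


Coupon per period c = face * coupon_rate / m = 29.500000
Periods per year m = 2; per-period yield y/m = 0.031500
Number of cashflows N = 20
Cashflows (t years, CF_t, discount factor 1/(1+y/m)^(m*t), PV):
  t = 0.5000: CF_t = 29.500000, DF = 0.969462, PV = 28.599127
  t = 1.0000: CF_t = 29.500000, DF = 0.939856, PV = 27.725766
  t = 1.5000: CF_t = 29.500000, DF = 0.911155, PV = 26.879075
  t = 2.0000: CF_t = 29.500000, DF = 0.883330, PV = 26.058240
  t = 2.5000: CF_t = 29.500000, DF = 0.856355, PV = 25.262473
  t = 3.0000: CF_t = 29.500000, DF = 0.830204, PV = 24.491006
  t = 3.5000: CF_t = 29.500000, DF = 0.804851, PV = 23.743098
  t = 4.0000: CF_t = 29.500000, DF = 0.780272, PV = 23.018030
  t = 4.5000: CF_t = 29.500000, DF = 0.756444, PV = 22.315105
  t = 5.0000: CF_t = 29.500000, DF = 0.733344, PV = 21.633645
  t = 5.5000: CF_t = 29.500000, DF = 0.710949, PV = 20.972995
  t = 6.0000: CF_t = 29.500000, DF = 0.689238, PV = 20.332521
  t = 6.5000: CF_t = 29.500000, DF = 0.668190, PV = 19.711605
  t = 7.0000: CF_t = 29.500000, DF = 0.647785, PV = 19.109651
  t = 7.5000: CF_t = 29.500000, DF = 0.628003, PV = 18.526080
  t = 8.0000: CF_t = 29.500000, DF = 0.608825, PV = 17.960329
  t = 8.5000: CF_t = 29.500000, DF = 0.590232, PV = 17.411856
  t = 9.0000: CF_t = 29.500000, DF = 0.572208, PV = 16.880132
  t = 9.5000: CF_t = 29.500000, DF = 0.554734, PV = 16.364646
  t = 10.0000: CF_t = 1029.500000, DF = 0.537793, PV = 553.658160
Price P = sum_t PV_t = 970.653540
First compute Macaulay numerator sum_t t * PV_t:
  t * PV_t at t = 0.5000: 14.299564
  t * PV_t at t = 1.0000: 27.725766
  t * PV_t at t = 1.5000: 40.318612
  t * PV_t at t = 2.0000: 52.116481
  t * PV_t at t = 2.5000: 63.156181
  t * PV_t at t = 3.0000: 73.473018
  t * PV_t at t = 3.5000: 83.100844
  t * PV_t at t = 4.0000: 92.072121
  t * PV_t at t = 4.5000: 100.417970
  t * PV_t at t = 5.0000: 108.168224
  t * PV_t at t = 5.5000: 115.351474
  t * PV_t at t = 6.0000: 121.995126
  t * PV_t at t = 6.5000: 128.125435
  t * PV_t at t = 7.0000: 133.767559
  t * PV_t at t = 7.5000: 138.945599
  t * PV_t at t = 8.0000: 143.682636
  t * PV_t at t = 8.5000: 148.000776
  t * PV_t at t = 9.0000: 151.921187
  t * PV_t at t = 9.5000: 155.464132
  t * PV_t at t = 10.0000: 5536.581596
Macaulay duration D = 7428.684301 / 970.653540 = 7.653281
Modified duration = D / (1 + y/m) = 7.653281 / (1 + 0.031500) = 7.419565

Answer: Modified duration = 7.4196


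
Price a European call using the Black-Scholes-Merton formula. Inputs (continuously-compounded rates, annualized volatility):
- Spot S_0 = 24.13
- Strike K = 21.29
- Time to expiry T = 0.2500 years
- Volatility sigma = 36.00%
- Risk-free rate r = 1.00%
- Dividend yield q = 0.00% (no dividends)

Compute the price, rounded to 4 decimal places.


d1 = (ln(S/K) + (r - q + 0.5*sigma^2) * T) / (sigma * sqrt(T)) = 0.79954667
d2 = d1 - sigma * sqrt(T) = 0.61954667
exp(-rT) = 0.99750312; exp(-qT) = 1.00000000
C = S_0 * exp(-qT) * N(d1) - K * exp(-rT) * N(d2)
N(d1) = 0.78801325; N(d2) = 0.73222186
C = 24.1300 * 1.00000000 * 0.78801325 - 21.2900 * 0.99750312 * 0.73222186 = 3.4647

Answer: Price = 3.4647


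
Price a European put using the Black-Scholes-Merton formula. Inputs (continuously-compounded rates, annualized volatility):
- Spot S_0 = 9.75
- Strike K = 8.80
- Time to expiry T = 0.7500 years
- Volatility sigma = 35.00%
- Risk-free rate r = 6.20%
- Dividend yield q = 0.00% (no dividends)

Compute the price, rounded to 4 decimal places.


Answer: Price = 0.5465

Derivation:
d1 = (ln(S/K) + (r - q + 0.5*sigma^2) * T) / (sigma * sqrt(T)) = 0.64317831
d2 = d1 - sigma * sqrt(T) = 0.34006942
exp(-rT) = 0.95456456; exp(-qT) = 1.00000000
P = K * exp(-rT) * N(-d2) - S_0 * exp(-qT) * N(-d1)
N(-d1) = 0.26005420; N(-d2) = 0.36690213
P = 8.8000 * 0.95456456 * 0.36690213 - 9.7500 * 1.00000000 * 0.26005420 = 0.5465


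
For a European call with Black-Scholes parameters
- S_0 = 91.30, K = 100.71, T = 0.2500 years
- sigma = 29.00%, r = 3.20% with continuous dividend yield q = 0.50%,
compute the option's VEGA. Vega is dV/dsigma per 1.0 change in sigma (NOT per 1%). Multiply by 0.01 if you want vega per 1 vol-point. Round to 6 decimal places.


Answer: Vega = 15.571368

Derivation:
d1 = -0.5574607728; d2 = -0.7024607728
phi(d1) = 0.3415299885; exp(-qT) = 0.9987507809; exp(-rT) = 0.9920319148
Vega = S * exp(-qT) * phi(d1) * sqrt(T) = 91.3000 * 0.9987507809 * 0.3415299885 * 0.5000000000 = 15.571368


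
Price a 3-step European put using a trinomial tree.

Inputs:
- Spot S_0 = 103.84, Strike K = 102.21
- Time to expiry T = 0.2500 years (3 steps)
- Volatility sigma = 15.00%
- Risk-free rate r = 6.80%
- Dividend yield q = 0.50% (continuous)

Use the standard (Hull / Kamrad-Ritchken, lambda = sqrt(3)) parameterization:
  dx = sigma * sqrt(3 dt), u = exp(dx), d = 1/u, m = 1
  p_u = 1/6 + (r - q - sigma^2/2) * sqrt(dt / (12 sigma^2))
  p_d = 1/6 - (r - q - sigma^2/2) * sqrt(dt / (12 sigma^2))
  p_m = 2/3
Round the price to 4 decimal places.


Answer: Price = V(0,0) = 1.6559

Derivation:
dt = T/N = 0.083333; dx = sigma*sqrt(3*dt) = 0.075000
u = exp(dx) = 1.077884; d = 1/u = 0.927743
p_u = 0.195417, p_m = 0.666667, p_d = 0.137917
Discount per step: exp(-r*dt) = 0.994349
Stock lattice S(k, j) with j the centered position index:
  k=0: S(0,+0) = 103.8400
  k=1: S(1,-1) = 96.3369; S(1,+0) = 103.8400; S(1,+1) = 111.9275
  k=2: S(2,-2) = 89.3759; S(2,-1) = 96.3369; S(2,+0) = 103.8400; S(2,+1) = 111.9275; S(2,+2) = 120.6449
  k=3: S(3,-3) = 82.9179; S(3,-2) = 89.3759; S(3,-1) = 96.3369; S(3,+0) = 103.8400; S(3,+1) = 111.9275; S(3,+2) = 120.6449; S(3,+3) = 130.0412
Terminal payoffs V(N, j) = max(K - S_T, 0):
  V(3,-3) = 19.292076; V(3,-2) = 12.834084; V(3,-1) = 5.873116; V(3,+0) = 0.000000; V(3,+1) = 0.000000; V(3,+2) = 0.000000; V(3,+3) = 0.000000
Backward induction: V(k, j) = exp(-r*dt) * [p_u * V(k+1, j+1) + p_m * V(k+1, j) + p_d * V(k+1, j-1)]
  V(2,-2) = exp(-r*dt) * [p_u*5.873116 + p_m*12.834084 + p_d*19.292076] = 12.294592
  V(2,-1) = exp(-r*dt) * [p_u*0.000000 + p_m*5.873116 + p_d*12.834084] = 5.653319
  V(2,+0) = exp(-r*dt) * [p_u*0.000000 + p_m*0.000000 + p_d*5.873116] = 0.805424
  V(2,+1) = exp(-r*dt) * [p_u*0.000000 + p_m*0.000000 + p_d*0.000000] = 0.000000
  V(2,+2) = exp(-r*dt) * [p_u*0.000000 + p_m*0.000000 + p_d*0.000000] = 0.000000
  V(1,-1) = exp(-r*dt) * [p_u*0.805424 + p_m*5.653319 + p_d*12.294592] = 5.590134
  V(1,+0) = exp(-r*dt) * [p_u*0.000000 + p_m*0.805424 + p_d*5.653319] = 1.309196
  V(1,+1) = exp(-r*dt) * [p_u*0.000000 + p_m*0.000000 + p_d*0.805424] = 0.110454
  V(0,+0) = exp(-r*dt) * [p_u*0.110454 + p_m*1.309196 + p_d*5.590134] = 1.655944


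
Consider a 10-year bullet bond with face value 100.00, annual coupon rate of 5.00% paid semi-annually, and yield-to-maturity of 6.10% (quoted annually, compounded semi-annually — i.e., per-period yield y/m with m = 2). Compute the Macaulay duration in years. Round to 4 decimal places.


Answer: Macaulay duration = 7.8854 years

Derivation:
Coupon per period c = face * coupon_rate / m = 2.500000
Periods per year m = 2; per-period yield y/m = 0.030500
Number of cashflows N = 20
Cashflows (t years, CF_t, discount factor 1/(1+y/m)^(m*t), PV):
  t = 0.5000: CF_t = 2.500000, DF = 0.970403, PV = 2.426007
  t = 1.0000: CF_t = 2.500000, DF = 0.941681, PV = 2.354204
  t = 1.5000: CF_t = 2.500000, DF = 0.913810, PV = 2.284526
  t = 2.0000: CF_t = 2.500000, DF = 0.886764, PV = 2.216910
  t = 2.5000: CF_t = 2.500000, DF = 0.860518, PV = 2.151295
  t = 3.0000: CF_t = 2.500000, DF = 0.835049, PV = 2.087623
  t = 3.5000: CF_t = 2.500000, DF = 0.810334, PV = 2.025835
  t = 4.0000: CF_t = 2.500000, DF = 0.786350, PV = 1.965876
  t = 4.5000: CF_t = 2.500000, DF = 0.763076, PV = 1.907691
  t = 5.0000: CF_t = 2.500000, DF = 0.740491, PV = 1.851229
  t = 5.5000: CF_t = 2.500000, DF = 0.718575, PV = 1.796437
  t = 6.0000: CF_t = 2.500000, DF = 0.697307, PV = 1.743268
  t = 6.5000: CF_t = 2.500000, DF = 0.676669, PV = 1.691672
  t = 7.0000: CF_t = 2.500000, DF = 0.656641, PV = 1.641603
  t = 7.5000: CF_t = 2.500000, DF = 0.637206, PV = 1.593016
  t = 8.0000: CF_t = 2.500000, DF = 0.618347, PV = 1.545867
  t = 8.5000: CF_t = 2.500000, DF = 0.600045, PV = 1.500113
  t = 9.0000: CF_t = 2.500000, DF = 0.582286, PV = 1.455714
  t = 9.5000: CF_t = 2.500000, DF = 0.565052, PV = 1.412629
  t = 10.0000: CF_t = 102.500000, DF = 0.548328, PV = 56.203575
Price P = sum_t PV_t = 91.855087
Macaulay numerator sum_t t * PV_t:
  t * PV_t at t = 0.5000: 1.213003
  t * PV_t at t = 1.0000: 2.354204
  t * PV_t at t = 1.5000: 3.426788
  t * PV_t at t = 2.0000: 4.433820
  t * PV_t at t = 2.5000: 5.378238
  t * PV_t at t = 3.0000: 6.262868
  t * PV_t at t = 3.5000: 7.090422
  t * PV_t at t = 4.0000: 7.863503
  t * PV_t at t = 4.5000: 8.584610
  t * PV_t at t = 5.0000: 9.256143
  t * PV_t at t = 5.5000: 9.880405
  t * PV_t at t = 6.0000: 10.459606
  t * PV_t at t = 6.5000: 10.995865
  t * PV_t at t = 7.0000: 11.491219
  t * PV_t at t = 7.5000: 11.947618
  t * PV_t at t = 8.0000: 12.366934
  t * PV_t at t = 8.5000: 12.750963
  t * PV_t at t = 9.0000: 13.101427
  t * PV_t at t = 9.5000: 13.419974
  t * PV_t at t = 10.0000: 562.035753
Macaulay duration D = (sum_t t * PV_t) / P = 724.313363 / 91.855087 = 7.885392


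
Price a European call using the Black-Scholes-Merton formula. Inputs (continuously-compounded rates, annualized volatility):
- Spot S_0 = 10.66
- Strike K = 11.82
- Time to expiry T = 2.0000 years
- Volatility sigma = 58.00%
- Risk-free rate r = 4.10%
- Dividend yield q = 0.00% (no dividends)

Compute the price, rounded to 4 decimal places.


d1 = (ln(S/K) + (r - q + 0.5*sigma^2) * T) / (sigma * sqrt(T)) = 0.38416064
d2 = d1 - sigma * sqrt(T) = -0.43608323
exp(-rT) = 0.92127196; exp(-qT) = 1.00000000
C = S_0 * exp(-qT) * N(d1) - K * exp(-rT) * N(d2)
N(d1) = 0.64957030; N(d2) = 0.33138817
C = 10.6600 * 1.00000000 * 0.64957030 - 11.8200 * 0.92127196 * 0.33138817 = 3.3158

Answer: Price = 3.3158


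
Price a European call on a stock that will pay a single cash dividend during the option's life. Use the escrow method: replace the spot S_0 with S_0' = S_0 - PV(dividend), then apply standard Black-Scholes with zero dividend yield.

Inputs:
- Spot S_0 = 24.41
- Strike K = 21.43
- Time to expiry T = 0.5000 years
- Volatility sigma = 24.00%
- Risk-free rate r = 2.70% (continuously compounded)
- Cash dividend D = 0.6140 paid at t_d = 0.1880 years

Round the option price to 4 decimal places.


Answer: Price = 3.2016

Derivation:
PV(D) = D * exp(-r * t_d) = 0.6140 * 0.99493686 = 0.61089123
S_0' = S_0 - PV(D) = 24.4100 - 0.61089123 = 23.79910877
d1 = (ln(S_0'/K) + (r + sigma^2/2)*T) / (sigma*sqrt(T)) = 0.78227414
d2 = d1 - sigma*sqrt(T) = 0.61256851
exp(-rT) = 0.98659072
N(d1) = 0.78297326; N(d2) = 0.72991916
C = S_0' * N(d1) - K * exp(-rT) * N(d2) = 23.79910877 * 0.78297326 - 21.4300 * 0.98659072 * 0.72991916 = 3.2016


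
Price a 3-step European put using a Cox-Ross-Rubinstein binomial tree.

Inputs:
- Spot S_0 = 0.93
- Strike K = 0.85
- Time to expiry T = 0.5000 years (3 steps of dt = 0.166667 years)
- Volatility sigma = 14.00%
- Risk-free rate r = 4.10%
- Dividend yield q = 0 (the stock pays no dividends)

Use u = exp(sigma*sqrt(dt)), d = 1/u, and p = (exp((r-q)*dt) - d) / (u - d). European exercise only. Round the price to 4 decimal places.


dt = T/N = 0.166667
u = exp(sigma*sqrt(dt)) = 1.058820; d = 1/u = 0.944448
p = (exp((r-q)*dt) - d) / (u - d) = 0.545666
Discount per step: exp(-r*dt) = 0.993190
Stock lattice S(k, i) with i counting down-moves:
  k=0: S(0,0) = 0.9300
  k=1: S(1,0) = 0.9847; S(1,1) = 0.8783
  k=2: S(2,0) = 1.0426; S(2,1) = 0.9300; S(2,2) = 0.8295
  k=3: S(3,0) = 1.1039; S(3,1) = 0.9847; S(3,2) = 0.8783; S(3,3) = 0.7835
Terminal payoffs V(N, i) = max(K - S_T, 0):
  V(3,0) = 0.000000; V(3,1) = 0.000000; V(3,2) = 0.000000; V(3,3) = 0.066540
Backward induction: V(k, i) = exp(-r*dt) * [p * V(k+1, i) + (1-p) * V(k+1, i+1)].
  V(2,0) = exp(-r*dt) * [p*0.000000 + (1-p)*0.000000] = 0.000000
  V(2,1) = exp(-r*dt) * [p*0.000000 + (1-p)*0.000000] = 0.000000
  V(2,2) = exp(-r*dt) * [p*0.000000 + (1-p)*0.066540] = 0.030025
  V(1,0) = exp(-r*dt) * [p*0.000000 + (1-p)*0.000000] = 0.000000
  V(1,1) = exp(-r*dt) * [p*0.000000 + (1-p)*0.030025] = 0.013549
  V(0,0) = exp(-r*dt) * [p*0.000000 + (1-p)*0.013549] = 0.006114

Answer: Price = V(0,0) = 0.0061


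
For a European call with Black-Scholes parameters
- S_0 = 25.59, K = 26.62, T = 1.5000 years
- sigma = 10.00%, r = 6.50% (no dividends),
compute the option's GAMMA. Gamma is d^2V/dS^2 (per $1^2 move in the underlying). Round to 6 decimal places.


d1 = 0.5351223650; d2 = 0.4126478778
phi(d1) = 0.3457233100; exp(-qT) = 1.0000000000; exp(-rT) = 0.9071023416
Gamma = exp(-qT) * phi(d1) / (S * sigma * sqrt(T)) = 1.0000000000 * 0.3457233100 / (25.5900 * 0.1000 * 1.2247448714) = 0.110309

Answer: Gamma = 0.110309


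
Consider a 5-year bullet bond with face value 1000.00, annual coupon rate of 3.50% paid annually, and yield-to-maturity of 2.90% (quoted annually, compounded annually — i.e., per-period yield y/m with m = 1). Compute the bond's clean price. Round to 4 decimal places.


Answer: Price = 1027.5569

Derivation:
Coupon per period c = face * coupon_rate / m = 35.000000
Periods per year m = 1; per-period yield y/m = 0.029000
Number of cashflows N = 5
Cashflows (t years, CF_t, discount factor 1/(1+y/m)^(m*t), PV):
  t = 1.0000: CF_t = 35.000000, DF = 0.971817, PV = 34.013605
  t = 2.0000: CF_t = 35.000000, DF = 0.944429, PV = 33.055010
  t = 3.0000: CF_t = 35.000000, DF = 0.917812, PV = 32.123431
  t = 4.0000: CF_t = 35.000000, DF = 0.891946, PV = 31.218106
  t = 5.0000: CF_t = 1035.000000, DF = 0.866808, PV = 897.146725
Price P = sum_t PV_t = 1027.556877


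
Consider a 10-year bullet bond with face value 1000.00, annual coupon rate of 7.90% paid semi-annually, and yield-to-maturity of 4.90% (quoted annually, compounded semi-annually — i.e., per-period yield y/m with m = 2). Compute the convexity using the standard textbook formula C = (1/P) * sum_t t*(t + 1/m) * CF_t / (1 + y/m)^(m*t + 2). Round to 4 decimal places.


Answer: Convexity = 66.2229

Derivation:
Coupon per period c = face * coupon_rate / m = 39.500000
Periods per year m = 2; per-period yield y/m = 0.024500
Number of cashflows N = 20
Cashflows (t years, CF_t, discount factor 1/(1+y/m)^(m*t), PV):
  t = 0.5000: CF_t = 39.500000, DF = 0.976086, PV = 38.555393
  t = 1.0000: CF_t = 39.500000, DF = 0.952744, PV = 37.633375
  t = 1.5000: CF_t = 39.500000, DF = 0.929960, PV = 36.733407
  t = 2.0000: CF_t = 39.500000, DF = 0.907721, PV = 35.854960
  t = 2.5000: CF_t = 39.500000, DF = 0.886013, PV = 34.997521
  t = 3.0000: CF_t = 39.500000, DF = 0.864825, PV = 34.160587
  t = 3.5000: CF_t = 39.500000, DF = 0.844143, PV = 33.343667
  t = 4.0000: CF_t = 39.500000, DF = 0.823957, PV = 32.546283
  t = 4.5000: CF_t = 39.500000, DF = 0.804252, PV = 31.767968
  t = 5.0000: CF_t = 39.500000, DF = 0.785019, PV = 31.008265
  t = 5.5000: CF_t = 39.500000, DF = 0.766246, PV = 30.266730
  t = 6.0000: CF_t = 39.500000, DF = 0.747922, PV = 29.542928
  t = 6.5000: CF_t = 39.500000, DF = 0.730036, PV = 28.836436
  t = 7.0000: CF_t = 39.500000, DF = 0.712578, PV = 28.146838
  t = 7.5000: CF_t = 39.500000, DF = 0.695538, PV = 27.473732
  t = 8.0000: CF_t = 39.500000, DF = 0.678904, PV = 26.816722
  t = 8.5000: CF_t = 39.500000, DF = 0.662669, PV = 26.175424
  t = 9.0000: CF_t = 39.500000, DF = 0.646822, PV = 25.549462
  t = 9.5000: CF_t = 39.500000, DF = 0.631354, PV = 24.938470
  t = 10.0000: CF_t = 1039.500000, DF = 0.616255, PV = 640.597499
Price P = sum_t PV_t = 1234.945667
Convexity numerator sum_t t*(t + 1/m) * CF_t / (1+y/m)^(m*t + 2):
  t = 0.5000: term = 18.366703
  t = 1.0000: term = 53.782440
  t = 1.5000: term = 104.992563
  t = 2.0000: term = 170.802933
  t = 2.5000: term = 250.077500
  t = 3.0000: term = 341.735969
  t = 3.5000: term = 444.751546
  t = 4.0000: term = 558.148772
  t = 4.5000: term = 681.001430
  t = 5.0000: term = 812.430533
  t = 5.5000: term = 951.602381
  t = 6.0000: term = 1097.726692
  t = 6.5000: term = 1250.054798
  t = 7.0000: term = 1407.877911
  t = 7.5000: term = 1570.525454
  t = 8.0000: term = 1737.363443
  t = 8.5000: term = 1907.792946
  t = 9.0000: term = 2081.248585
  t = 9.5000: term = 2257.197099
  t = 10.0000: term = 64084.147673
Convexity = (1/P) * sum = 81781.627371 / 1234.945667 = 66.222855


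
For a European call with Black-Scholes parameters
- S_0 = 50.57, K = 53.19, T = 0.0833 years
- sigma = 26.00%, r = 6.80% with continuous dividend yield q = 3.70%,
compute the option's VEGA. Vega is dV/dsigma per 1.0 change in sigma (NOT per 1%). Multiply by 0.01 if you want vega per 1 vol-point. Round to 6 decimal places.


Answer: Vega = 4.845092

Derivation:
d1 = -0.6011958903; d2 = -0.6762364127
phi(d1) = 0.3329853505; exp(-qT) = 0.9969226448; exp(-rT) = 0.9943516125
Vega = S * exp(-qT) * phi(d1) * sqrt(T) = 50.5700 * 0.9969226448 * 0.3329853505 * 0.2886173938 = 4.845092
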